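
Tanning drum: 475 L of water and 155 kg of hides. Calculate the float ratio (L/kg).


3.1

Float ratio = water / hide weight
Ratio = 475 / 155 = 3.1


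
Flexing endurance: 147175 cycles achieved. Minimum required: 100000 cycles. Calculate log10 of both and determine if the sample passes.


Achieved: log10 = 5.17
Required: log10 = 5.00
Passes: Yes

log10(147175) = 5.17
log10(100000) = 5.00
Passes: Yes


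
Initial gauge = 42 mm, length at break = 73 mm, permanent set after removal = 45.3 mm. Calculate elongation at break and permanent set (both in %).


Elongation at break = 73.8%
Permanent set = 7.9%

Elongation at break = (73 - 42) / 42 x 100 = 73.8%
Permanent set = (45.3 - 42) / 42 x 100 = 7.9%


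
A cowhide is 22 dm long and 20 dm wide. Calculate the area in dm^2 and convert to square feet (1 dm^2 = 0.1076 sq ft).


Area = 22 x 20 = 440 dm^2
Conversion: 440 x 0.1076 = 47.34 sq ft


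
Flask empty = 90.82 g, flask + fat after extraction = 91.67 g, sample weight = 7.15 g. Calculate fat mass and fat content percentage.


Fat mass = 91.67 - 90.82 = 0.85 g
Fat% = 0.85 / 7.15 x 100 = 11.9%


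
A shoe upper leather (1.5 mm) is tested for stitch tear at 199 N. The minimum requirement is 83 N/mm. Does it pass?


STS = 132.7 N/mm
Passes: Yes


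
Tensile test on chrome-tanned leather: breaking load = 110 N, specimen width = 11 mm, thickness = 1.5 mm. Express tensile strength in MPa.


Cross-section = 11 x 1.5 = 16.5 mm^2
TS = 110 / 16.5 = 6.67 MPa
(1 N/mm^2 = 1 MPa)


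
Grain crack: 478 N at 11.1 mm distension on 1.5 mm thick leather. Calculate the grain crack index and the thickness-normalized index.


Crack index = 43.1 N/mm
Normalized index = 28.7 N/mm per mm

Crack index = 478 / 11.1 = 43.1 N/mm
Normalized = 43.1 / 1.5 = 28.7 N/mm per mm


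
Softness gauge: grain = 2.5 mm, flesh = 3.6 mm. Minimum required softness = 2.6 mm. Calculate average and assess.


Average = (2.5 + 3.6) / 2 = 3.05 mm
Minimum = 2.6 mm
Meets requirement: Yes


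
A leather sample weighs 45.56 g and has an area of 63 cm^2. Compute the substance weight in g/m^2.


Substance weight = mass / area x 10000
SW = 45.56 / 63 x 10000
SW = 7231.7 g/m^2


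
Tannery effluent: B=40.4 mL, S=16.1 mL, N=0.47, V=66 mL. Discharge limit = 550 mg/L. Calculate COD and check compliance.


COD = 1384.4 mg/L
Compliant: No


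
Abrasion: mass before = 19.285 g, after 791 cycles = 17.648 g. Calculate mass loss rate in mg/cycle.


2.070 mg/cycle


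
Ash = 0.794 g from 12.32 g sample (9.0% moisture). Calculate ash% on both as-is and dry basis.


As-is ash% = 0.794 / 12.32 x 100 = 6.44%
Dry mass = 12.32 x (100 - 9.0) / 100 = 11.2112 g
Dry-basis ash% = 0.794 / 11.2112 x 100 = 7.08%


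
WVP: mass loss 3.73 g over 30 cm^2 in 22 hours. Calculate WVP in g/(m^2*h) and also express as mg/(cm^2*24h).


WVP = 56.52 g/(m^2*h)
Daily rate = 135.64 mg/(cm^2*24h)


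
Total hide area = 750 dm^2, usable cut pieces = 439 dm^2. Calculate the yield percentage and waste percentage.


Yield = 439 / 750 x 100 = 58.5%
Waste = 750 - 439 = 311 dm^2
Waste% = 100 - 58.5 = 41.5%


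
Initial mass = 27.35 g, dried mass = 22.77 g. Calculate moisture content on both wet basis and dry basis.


Wet basis = 16.7%
Dry basis = 20.1%


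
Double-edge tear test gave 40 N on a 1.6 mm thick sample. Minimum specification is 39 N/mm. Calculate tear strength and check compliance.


Tear strength = 40 / 1.6 = 25.0 N/mm
Required minimum = 39 N/mm
Compliant: No


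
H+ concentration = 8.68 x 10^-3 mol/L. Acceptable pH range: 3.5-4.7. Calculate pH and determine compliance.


pH = 2.06
Compliant: No

pH = -log10(8.68 x 10^-3) = 2.06
Range: 3.5 to 4.7
Compliant: No


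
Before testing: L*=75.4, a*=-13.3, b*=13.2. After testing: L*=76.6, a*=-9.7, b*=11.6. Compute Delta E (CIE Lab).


Delta E = 4.12


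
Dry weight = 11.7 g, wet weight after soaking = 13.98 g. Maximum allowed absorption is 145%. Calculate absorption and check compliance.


Absorption = 19.5%
Compliant: Yes

WA = (13.98 - 11.7) / 11.7 x 100 = 19.5%
Maximum allowed: 145%
Compliant: Yes


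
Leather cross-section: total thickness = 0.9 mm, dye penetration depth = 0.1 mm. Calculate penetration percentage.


Penetration% = 0.1 / 0.9 x 100
Penetration = 11.1%


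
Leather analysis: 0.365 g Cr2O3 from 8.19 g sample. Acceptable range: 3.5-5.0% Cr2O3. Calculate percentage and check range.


Cr2O3% = 0.365 / 8.19 x 100 = 4.46%
Acceptable range: 3.5 to 5.0%
Within range: Yes


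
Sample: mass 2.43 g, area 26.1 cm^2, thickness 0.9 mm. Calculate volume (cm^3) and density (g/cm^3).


Thickness in cm = 0.9 / 10 = 0.09 cm
Volume = 26.1 x 0.09 = 2.349 cm^3
Density = 2.43 / 2.349 = 1.034 g/cm^3


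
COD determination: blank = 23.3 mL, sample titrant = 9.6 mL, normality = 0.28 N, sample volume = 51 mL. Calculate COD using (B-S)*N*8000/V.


601.7 mg/L

COD = (23.3 - 9.6) x 0.28 x 8000 / 51
COD = 13.7 x 0.28 x 8000 / 51
COD = 601.7 mg/L


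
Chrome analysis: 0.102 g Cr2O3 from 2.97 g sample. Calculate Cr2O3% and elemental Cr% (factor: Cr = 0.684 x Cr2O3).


Cr2O3 = 3.43%
Cr = 2.35%


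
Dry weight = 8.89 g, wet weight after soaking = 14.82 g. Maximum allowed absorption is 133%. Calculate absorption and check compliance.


Absorption = 66.7%
Compliant: Yes

WA = (14.82 - 8.89) / 8.89 x 100 = 66.7%
Maximum allowed: 133%
Compliant: Yes


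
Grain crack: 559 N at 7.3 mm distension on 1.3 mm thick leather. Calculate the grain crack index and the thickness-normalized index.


Crack index = 76.6 N/mm
Normalized index = 58.9 N/mm per mm

Crack index = 559 / 7.3 = 76.6 N/mm
Normalized = 76.6 / 1.3 = 58.9 N/mm per mm


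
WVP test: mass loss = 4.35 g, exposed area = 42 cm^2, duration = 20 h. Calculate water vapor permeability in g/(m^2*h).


WVP = mass_loss / (area x time) x 10000
WVP = 4.35 / (42 x 20) x 10000
WVP = 4.35 / 840 x 10000 = 51.79 g/(m^2*h)


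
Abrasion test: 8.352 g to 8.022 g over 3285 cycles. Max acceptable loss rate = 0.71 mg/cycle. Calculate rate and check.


Loss = 8.352 - 8.022 = 0.330 g
Rate = 0.330 g / 3285 cycles x 1000 = 0.100 mg/cycle
Max = 0.71 mg/cycle
Passes: Yes


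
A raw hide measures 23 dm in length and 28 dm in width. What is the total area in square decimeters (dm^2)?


Area = length x width
Area = 23 x 28 = 644 dm^2


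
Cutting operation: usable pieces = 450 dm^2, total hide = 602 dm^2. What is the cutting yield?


Yield = usable / total x 100
Yield = 450 / 602 x 100 = 74.8%


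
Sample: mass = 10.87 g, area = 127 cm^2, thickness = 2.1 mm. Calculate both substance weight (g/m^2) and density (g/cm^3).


SW = 10.87 / 127 x 10000 = 855.9 g/m^2
Volume = 127 x 2.1 / 10 = 26.67 cm^3
Density = 10.87 / 26.67 = 0.408 g/cm^3


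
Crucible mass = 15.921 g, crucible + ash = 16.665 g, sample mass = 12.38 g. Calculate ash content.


Ash mass = 0.744 g
Ash content = 6.01%

Ash mass = 16.665 - 15.921 = 0.744 g
Ash% = 0.744 / 12.38 x 100 = 6.01%


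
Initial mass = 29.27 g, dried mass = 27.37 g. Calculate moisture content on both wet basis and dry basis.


Wet basis = 6.5%
Dry basis = 6.9%


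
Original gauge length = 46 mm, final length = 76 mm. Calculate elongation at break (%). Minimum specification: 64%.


Elongation = 65.2%
Meets spec: Yes


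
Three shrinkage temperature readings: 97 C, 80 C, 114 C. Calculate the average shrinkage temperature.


Average = (97 + 80 + 114) / 3
Average = 291 / 3 = 97.0 C


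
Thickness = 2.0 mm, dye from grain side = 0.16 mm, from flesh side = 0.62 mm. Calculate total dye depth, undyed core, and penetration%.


Total dyed = 0.78 mm
Undyed core = 1.22 mm
Penetration = 39.0%

Total dyed = 0.16 + 0.62 = 0.78 mm
Undyed core = 2.0 - 0.78 = 1.22 mm
Penetration = 0.78 / 2.0 x 100 = 39.0%


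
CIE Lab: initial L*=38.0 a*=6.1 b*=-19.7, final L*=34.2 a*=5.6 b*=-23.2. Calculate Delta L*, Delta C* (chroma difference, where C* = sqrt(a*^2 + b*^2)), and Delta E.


Delta L* = -3.8
Delta C* = 3.24
Delta E = 5.19

Delta L* = 34.2 - 38.0 = -3.8
C1* = sqrt((6.1)^2 + (-19.7)^2) = 20.623
C2* = sqrt((5.6)^2 + (-23.2)^2) = 23.866
Delta C* = 23.866 - 20.623 = 3.24
Delta E = sqrt((-3.8)^2 + (-0.5)^2 + (-3.5)^2) = 5.19


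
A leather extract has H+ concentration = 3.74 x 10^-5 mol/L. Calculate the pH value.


pH = -log10[H+]
pH = -log10(3.74 x 10^-5) = 4.43


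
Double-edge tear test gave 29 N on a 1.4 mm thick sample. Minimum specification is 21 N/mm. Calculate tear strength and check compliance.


Tear strength = 29 / 1.4 = 20.7 N/mm
Required minimum = 21 N/mm
Compliant: No


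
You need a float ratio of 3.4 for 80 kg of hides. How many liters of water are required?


272.0 L

Water = hide weight x target ratio
Water = 80 x 3.4 = 272.0 L


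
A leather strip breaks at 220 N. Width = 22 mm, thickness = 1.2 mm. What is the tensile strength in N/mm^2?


8.33 N/mm^2


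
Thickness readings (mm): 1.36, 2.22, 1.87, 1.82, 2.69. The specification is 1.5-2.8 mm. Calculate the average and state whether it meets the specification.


Sum = 9.96
Average = 9.96 / 5 = 1.99 mm
Specification range: 1.5 to 2.8 mm
Within spec: Yes


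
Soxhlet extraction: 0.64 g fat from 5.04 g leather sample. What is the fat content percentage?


12.7%


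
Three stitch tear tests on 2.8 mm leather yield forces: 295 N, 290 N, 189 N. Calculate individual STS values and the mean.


STS1 = 105.4 N/mm
STS2 = 103.6 N/mm
STS3 = 67.5 N/mm
Mean = 92.2 N/mm

STS1 = 295 / 2.8 = 105.4 N/mm
STS2 = 290 / 2.8 = 103.6 N/mm
STS3 = 189 / 2.8 = 67.5 N/mm
Mean = (105.4 + 103.6 + 67.5) / 3 = 92.2 N/mm


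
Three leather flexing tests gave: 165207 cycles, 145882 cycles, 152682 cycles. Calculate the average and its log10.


Average = (165207 + 145882 + 152682) / 3 = 154590 cycles
log10(154590) = 5.19


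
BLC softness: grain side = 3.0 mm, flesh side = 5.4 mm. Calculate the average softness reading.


4.20 mm

Average = (3.0 + 5.4) / 2
Average = 4.20 mm


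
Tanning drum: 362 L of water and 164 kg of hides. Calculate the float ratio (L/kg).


Float ratio = water / hide weight
Ratio = 362 / 164 = 2.2


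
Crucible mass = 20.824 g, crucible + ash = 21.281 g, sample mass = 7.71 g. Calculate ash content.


Ash mass = 21.281 - 20.824 = 0.457 g
Ash% = 0.457 / 7.71 x 100 = 5.93%


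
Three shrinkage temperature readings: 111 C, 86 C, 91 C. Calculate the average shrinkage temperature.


Average = (111 + 86 + 91) / 3
Average = 288 / 3 = 96.0 C


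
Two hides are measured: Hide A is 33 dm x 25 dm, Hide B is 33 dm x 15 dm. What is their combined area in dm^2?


1320 dm^2

Hide A area = 33 x 25 = 825 dm^2
Hide B area = 33 x 15 = 495 dm^2
Total = 825 + 495 = 1320 dm^2


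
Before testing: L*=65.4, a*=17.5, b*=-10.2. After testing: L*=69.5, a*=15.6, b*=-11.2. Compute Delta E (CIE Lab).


Delta E = 4.63


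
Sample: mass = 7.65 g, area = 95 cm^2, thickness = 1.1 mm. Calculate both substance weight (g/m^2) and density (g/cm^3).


Substance weight = 805.3 g/m^2
Density = 0.732 g/cm^3

SW = 7.65 / 95 x 10000 = 805.3 g/m^2
Volume = 95 x 1.1 / 10 = 10.45 cm^3
Density = 7.65 / 10.45 = 0.732 g/cm^3


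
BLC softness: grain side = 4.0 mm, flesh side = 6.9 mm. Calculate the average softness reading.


Average = (4.0 + 6.9) / 2
Average = 5.45 mm


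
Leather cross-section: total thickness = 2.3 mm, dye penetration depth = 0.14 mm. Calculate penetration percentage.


6.1%


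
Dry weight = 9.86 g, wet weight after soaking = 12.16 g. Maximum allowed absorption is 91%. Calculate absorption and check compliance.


WA = (12.16 - 9.86) / 9.86 x 100 = 23.3%
Maximum allowed: 91%
Compliant: Yes


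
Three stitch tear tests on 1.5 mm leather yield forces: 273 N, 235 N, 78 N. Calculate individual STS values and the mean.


STS1 = 273 / 1.5 = 182.0 N/mm
STS2 = 235 / 1.5 = 156.7 N/mm
STS3 = 78 / 1.5 = 52.0 N/mm
Mean = (182.0 + 156.7 + 52.0) / 3 = 130.2 N/mm


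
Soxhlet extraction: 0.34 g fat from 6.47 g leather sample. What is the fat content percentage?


Fat content = 0.34 / 6.47 x 100
Fat = 5.3%


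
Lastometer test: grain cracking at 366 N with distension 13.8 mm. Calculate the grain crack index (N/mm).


Grain crack index = force / distension
Index = 366 / 13.8 = 26.5 N/mm


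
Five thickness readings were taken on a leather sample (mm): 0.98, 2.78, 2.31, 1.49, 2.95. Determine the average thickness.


2.10 mm

Sum = 0.98 + 2.78 + 2.31 + 1.49 + 2.95 = 10.51
Average = 10.51 / 5 = 2.10 mm


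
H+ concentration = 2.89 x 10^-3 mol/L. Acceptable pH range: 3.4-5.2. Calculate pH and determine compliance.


pH = -log10(2.89 x 10^-3) = 2.54
Range: 3.4 to 5.2
Compliant: No


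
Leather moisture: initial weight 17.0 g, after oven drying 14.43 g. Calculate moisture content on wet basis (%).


Moisture = 17.0 - 14.43 = 2.57 g
MC = 2.57 / 17.0 x 100 = 15.1%


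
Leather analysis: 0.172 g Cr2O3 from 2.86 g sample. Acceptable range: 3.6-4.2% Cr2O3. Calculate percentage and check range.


Cr2O3% = 0.172 / 2.86 x 100 = 6.01%
Acceptable range: 3.6 to 4.2%
Within range: No


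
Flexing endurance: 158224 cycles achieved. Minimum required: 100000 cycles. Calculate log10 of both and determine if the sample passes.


Achieved: log10 = 5.20
Required: log10 = 5.00
Passes: Yes


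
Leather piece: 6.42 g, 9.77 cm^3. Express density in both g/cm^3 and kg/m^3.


0.657 g/cm^3
657 kg/m^3

Density = 6.42 / 9.77 = 0.657 g/cm^3
Convert: 0.657 x 1000 = 657 kg/m^3


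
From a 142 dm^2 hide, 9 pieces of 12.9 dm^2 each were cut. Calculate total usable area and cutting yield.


Usable area = 116.1 dm^2
Yield = 81.8%


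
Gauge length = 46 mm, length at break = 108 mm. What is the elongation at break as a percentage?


Extension = 108 - 46 = 62 mm
Elongation = 62 / 46 x 100 = 134.8%


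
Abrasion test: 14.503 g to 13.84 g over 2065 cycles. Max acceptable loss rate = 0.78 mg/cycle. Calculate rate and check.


Rate = 0.321 mg/cycle
Passes: Yes


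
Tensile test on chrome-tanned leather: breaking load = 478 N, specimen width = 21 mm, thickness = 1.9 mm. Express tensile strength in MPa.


Cross-section = 21 x 1.9 = 39.9 mm^2
TS = 478 / 39.9 = 11.98 MPa
(1 N/mm^2 = 1 MPa)


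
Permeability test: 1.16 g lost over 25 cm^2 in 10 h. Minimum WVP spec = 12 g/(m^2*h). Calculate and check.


WVP = 46.40 g/(m^2*h)
Meets specification: Yes

WVP = 1.16 / (25 x 10) x 10000 = 46.40 g/(m^2*h)
Minimum: 12 g/(m^2*h)
Meets spec: Yes


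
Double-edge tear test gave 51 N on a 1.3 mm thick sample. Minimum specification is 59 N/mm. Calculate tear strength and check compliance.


Tear strength = 39.2 N/mm
Compliant: No

Tear strength = 51 / 1.3 = 39.2 N/mm
Required minimum = 59 N/mm
Compliant: No


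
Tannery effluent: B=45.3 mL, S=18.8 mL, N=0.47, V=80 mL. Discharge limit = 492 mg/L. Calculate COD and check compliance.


COD = 1245.5 mg/L
Compliant: No


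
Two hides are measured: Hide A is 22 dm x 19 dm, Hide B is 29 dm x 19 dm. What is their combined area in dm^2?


969 dm^2

Hide A area = 22 x 19 = 418 dm^2
Hide B area = 29 x 19 = 551 dm^2
Total = 418 + 551 = 969 dm^2


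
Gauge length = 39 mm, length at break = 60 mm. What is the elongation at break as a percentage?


Extension = 60 - 39 = 21 mm
Elongation = 21 / 39 x 100 = 53.8%


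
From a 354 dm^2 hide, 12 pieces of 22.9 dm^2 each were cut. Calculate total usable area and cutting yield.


Total usable = 12 x 22.9 = 274.8 dm^2
Yield = 274.8 / 354 x 100 = 77.6%


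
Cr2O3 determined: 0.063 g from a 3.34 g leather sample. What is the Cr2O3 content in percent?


Cr2O3% = 0.063 / 3.34 x 100
Cr2O3% = 1.89%


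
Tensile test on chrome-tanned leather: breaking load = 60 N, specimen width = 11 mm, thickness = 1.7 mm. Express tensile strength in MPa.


3.21 MPa

Cross-section = 11 x 1.7 = 18.7 mm^2
TS = 60 / 18.7 = 3.21 MPa
(1 N/mm^2 = 1 MPa)


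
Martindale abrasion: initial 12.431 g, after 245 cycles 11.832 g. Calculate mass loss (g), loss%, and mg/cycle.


Loss = 12.431 - 11.832 = 0.599 g
Loss% = 0.599 / 12.431 x 100 = 4.82%
Rate = 0.599 / 245 x 1000 = 2.445 mg/cycle


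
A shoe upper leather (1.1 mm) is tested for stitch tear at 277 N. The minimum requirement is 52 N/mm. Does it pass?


STS = 251.8 N/mm
Passes: Yes

STS = 277 / 1.1 = 251.8 N/mm
Minimum required: 52 N/mm
Passes: Yes


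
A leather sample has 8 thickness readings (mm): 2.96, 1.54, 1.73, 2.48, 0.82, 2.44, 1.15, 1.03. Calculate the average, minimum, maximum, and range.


Average = 1.77 mm
Min = 0.82 mm
Max = 2.96 mm
Range = 2.14 mm


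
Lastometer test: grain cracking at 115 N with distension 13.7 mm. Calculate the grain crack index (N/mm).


8.4 N/mm

Grain crack index = force / distension
Index = 115 / 13.7 = 8.4 N/mm


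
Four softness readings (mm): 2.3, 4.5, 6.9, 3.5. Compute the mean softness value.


Sum = 2.3 + 4.5 + 6.9 + 3.5
Mean = 17.2 / 4 = 4.30 mm


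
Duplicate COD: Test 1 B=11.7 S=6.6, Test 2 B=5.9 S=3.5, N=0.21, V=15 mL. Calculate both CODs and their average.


COD1 = (11.7 - 6.6) x 0.21 x 8000 / 15 = 571.2 mg/L
COD2 = (5.9 - 3.5) x 0.21 x 8000 / 15 = 268.8 mg/L
Average = (571.2 + 268.8) / 2 = 420.0 mg/L


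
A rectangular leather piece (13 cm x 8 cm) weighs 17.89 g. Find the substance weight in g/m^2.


Area = 13 x 8 = 104 cm^2
SW = 17.89 / 104 x 10000 = 1720.2 g/m^2


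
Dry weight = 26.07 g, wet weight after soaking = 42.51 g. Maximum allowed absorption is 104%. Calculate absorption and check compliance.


Absorption = 63.1%
Compliant: Yes

WA = (42.51 - 26.07) / 26.07 x 100 = 63.1%
Maximum allowed: 104%
Compliant: Yes


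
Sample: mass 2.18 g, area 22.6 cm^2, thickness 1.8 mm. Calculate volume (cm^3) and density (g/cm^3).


Volume = 4.068 cm^3
Density = 0.536 g/cm^3


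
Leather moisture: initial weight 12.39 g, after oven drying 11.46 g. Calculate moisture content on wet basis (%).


7.5%

Moisture = 12.39 - 11.46 = 0.93 g
MC = 0.93 / 12.39 x 100 = 7.5%


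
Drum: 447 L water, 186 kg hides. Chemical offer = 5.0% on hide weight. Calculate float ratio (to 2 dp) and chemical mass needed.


Float ratio = 447 / 186 = 2.40
Chemical = 186 x 5.0 / 100 = 9.3 kg


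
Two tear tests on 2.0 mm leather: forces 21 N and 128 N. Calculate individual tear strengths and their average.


Tear 1 = 10.5 N/mm
Tear 2 = 64.0 N/mm
Average = 37.3 N/mm

Tear 1 = 21 / 2.0 = 10.5 N/mm
Tear 2 = 128 / 2.0 = 64.0 N/mm
Average = (10.5 + 64.0) / 2 = 37.3 N/mm


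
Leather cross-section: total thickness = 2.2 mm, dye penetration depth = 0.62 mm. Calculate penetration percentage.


28.2%

Penetration% = 0.62 / 2.2 x 100
Penetration = 28.2%


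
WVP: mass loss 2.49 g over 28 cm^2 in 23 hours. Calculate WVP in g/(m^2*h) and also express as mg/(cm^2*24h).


WVP = 2.49 / (28 x 23) x 10000 = 38.66 g/(m^2*h)
Mass loss in mg = 2.49 x 1000 = 2490 mg
Per cm^2 per 24h in mg: 2490 x 24 / (28 x 23) = 59760 / 644 = 92.80 mg/(cm^2*24h)


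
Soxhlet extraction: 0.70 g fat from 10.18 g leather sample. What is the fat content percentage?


Fat content = 0.70 / 10.18 x 100
Fat = 6.9%


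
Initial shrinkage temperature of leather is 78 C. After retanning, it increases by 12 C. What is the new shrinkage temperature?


New Ts = 78 + 12 = 90 C


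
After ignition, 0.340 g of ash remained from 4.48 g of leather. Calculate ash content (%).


7.59%

Ash% = 0.340 / 4.48 x 100
Ash% = 7.59%


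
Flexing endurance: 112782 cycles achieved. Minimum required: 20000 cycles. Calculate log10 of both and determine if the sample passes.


Achieved: log10 = 5.05
Required: log10 = 4.30
Passes: Yes


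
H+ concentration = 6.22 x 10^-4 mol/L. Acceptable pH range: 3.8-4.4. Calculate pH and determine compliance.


pH = -log10(6.22 x 10^-4) = 3.21
Range: 3.8 to 4.4
Compliant: No


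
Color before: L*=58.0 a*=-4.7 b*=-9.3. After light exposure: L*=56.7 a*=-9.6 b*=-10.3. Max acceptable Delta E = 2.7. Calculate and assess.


Delta E = 5.17
Passes: No

dL = -1.3, da = -4.9, db = -1.0
dE = sqrt((-1.3)^2 + (-4.9)^2 + (-1.0)^2) = 5.17
Max = 2.7
Passes: No


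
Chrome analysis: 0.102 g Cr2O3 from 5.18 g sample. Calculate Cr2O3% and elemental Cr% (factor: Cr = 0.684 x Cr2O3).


Cr2O3 = 1.97%
Cr = 1.35%

Cr2O3% = 0.102 / 5.18 x 100 = 1.97%
Cr% = 1.97 x 0.684 = 1.35%


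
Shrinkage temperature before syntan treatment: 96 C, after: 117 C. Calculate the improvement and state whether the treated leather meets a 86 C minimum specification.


Improvement = 117 - 96 = 21 C
Spec check: 117 C >= 86 C? Yes


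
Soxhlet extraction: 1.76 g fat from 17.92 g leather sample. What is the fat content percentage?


9.8%


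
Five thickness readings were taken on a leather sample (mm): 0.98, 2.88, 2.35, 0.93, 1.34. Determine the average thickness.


Sum = 0.98 + 2.88 + 2.35 + 0.93 + 1.34 = 8.48
Average = 8.48 / 5 = 1.70 mm


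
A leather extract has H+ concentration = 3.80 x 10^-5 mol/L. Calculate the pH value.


pH = 4.42

pH = -log10[H+]
pH = -log10(3.80 x 10^-5) = 4.42


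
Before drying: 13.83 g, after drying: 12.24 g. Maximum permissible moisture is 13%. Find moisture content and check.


MC = (13.83 - 12.24) / 13.83 x 100 = 11.5%
Maximum: 13%
Acceptable: Yes


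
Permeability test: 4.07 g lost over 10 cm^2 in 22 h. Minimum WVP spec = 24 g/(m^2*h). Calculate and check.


WVP = 185.00 g/(m^2*h)
Meets specification: Yes


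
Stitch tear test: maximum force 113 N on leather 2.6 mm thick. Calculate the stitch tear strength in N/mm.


43.5 N/mm

Stitch tear strength = force / thickness
STS = 113 / 2.6 = 43.5 N/mm


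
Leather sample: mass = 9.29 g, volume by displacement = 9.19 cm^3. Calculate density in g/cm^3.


Density = mass / volume
Density = 9.29 / 9.19 = 1.011 g/cm^3


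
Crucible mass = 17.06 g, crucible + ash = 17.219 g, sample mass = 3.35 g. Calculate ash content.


Ash mass = 17.219 - 17.06 = 0.159 g
Ash% = 0.159 / 3.35 x 100 = 4.75%


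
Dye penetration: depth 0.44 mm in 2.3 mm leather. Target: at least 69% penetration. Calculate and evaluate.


Penetration = 19.1%
Meets target: No


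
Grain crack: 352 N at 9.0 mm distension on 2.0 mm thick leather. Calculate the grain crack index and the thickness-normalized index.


Crack index = 352 / 9.0 = 39.1 N/mm
Normalized = 39.1 / 2.0 = 19.6 N/mm per mm


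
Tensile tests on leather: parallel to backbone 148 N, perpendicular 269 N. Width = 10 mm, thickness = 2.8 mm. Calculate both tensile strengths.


Parallel = 5.29 N/mm^2
Perpendicular = 9.61 N/mm^2

Area = 10 x 2.8 = 28.0 mm^2
TS (parallel) = 148 / 28.0 = 5.29 N/mm^2
TS (perpendicular) = 269 / 28.0 = 9.61 N/mm^2


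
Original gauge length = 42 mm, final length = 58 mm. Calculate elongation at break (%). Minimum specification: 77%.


Elongation = 38.1%
Meets spec: No

Extension = 58 - 42 = 16 mm
Elongation = 16 / 42 x 100 = 38.1%
Minimum required: 77%
Meets specification: No


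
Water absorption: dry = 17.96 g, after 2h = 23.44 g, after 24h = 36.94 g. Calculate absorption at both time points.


WA (2h) = (23.44 - 17.96) / 17.96 x 100 = 30.5%
WA (24h) = (36.94 - 17.96) / 17.96 x 100 = 105.7%


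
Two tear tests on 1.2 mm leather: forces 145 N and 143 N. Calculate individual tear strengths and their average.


Tear 1 = 145 / 1.2 = 120.8 N/mm
Tear 2 = 143 / 1.2 = 119.2 N/mm
Average = (120.8 + 119.2) / 2 = 120.0 N/mm


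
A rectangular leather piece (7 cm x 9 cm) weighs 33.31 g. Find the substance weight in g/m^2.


5287.3 g/m^2


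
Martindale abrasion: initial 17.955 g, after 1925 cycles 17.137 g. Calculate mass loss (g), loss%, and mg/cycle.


Loss = 17.955 - 17.137 = 0.818 g
Loss% = 0.818 / 17.955 x 100 = 4.56%
Rate = 0.818 / 1925 x 1000 = 0.425 mg/cycle


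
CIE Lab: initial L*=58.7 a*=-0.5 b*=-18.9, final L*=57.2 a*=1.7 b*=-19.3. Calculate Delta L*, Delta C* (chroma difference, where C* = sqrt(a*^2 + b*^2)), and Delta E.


Delta L* = -1.5
Delta C* = 0.47
Delta E = 2.69

Delta L* = 57.2 - 58.7 = -1.5
C1* = sqrt((-0.5)^2 + (-18.9)^2) = 18.907
C2* = sqrt((1.7)^2 + (-19.3)^2) = 19.375
Delta C* = 19.375 - 18.907 = 0.47
Delta E = sqrt((-1.5)^2 + (2.2)^2 + (-0.4)^2) = 2.69


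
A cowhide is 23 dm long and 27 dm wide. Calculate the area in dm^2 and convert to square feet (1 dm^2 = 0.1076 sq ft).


Area = 23 x 27 = 621 dm^2
Conversion: 621 x 0.1076 = 66.82 sq ft


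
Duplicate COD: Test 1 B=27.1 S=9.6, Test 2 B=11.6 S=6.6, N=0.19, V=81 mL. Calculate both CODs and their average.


COD1 = 328.4 mg/L
COD2 = 93.8 mg/L
Average = 211.1 mg/L


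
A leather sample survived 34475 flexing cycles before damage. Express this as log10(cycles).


log10(34475) = 4.54


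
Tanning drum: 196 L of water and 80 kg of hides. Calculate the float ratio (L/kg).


Float ratio = water / hide weight
Ratio = 196 / 80 = 2.5


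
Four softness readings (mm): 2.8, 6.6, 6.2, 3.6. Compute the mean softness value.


4.80 mm


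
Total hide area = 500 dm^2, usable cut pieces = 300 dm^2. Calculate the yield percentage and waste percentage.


Yield = 60.0%
Waste = 40.0%


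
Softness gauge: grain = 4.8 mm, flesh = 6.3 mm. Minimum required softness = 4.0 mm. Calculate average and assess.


Average = (4.8 + 6.3) / 2 = 5.55 mm
Minimum = 4.0 mm
Meets requirement: Yes


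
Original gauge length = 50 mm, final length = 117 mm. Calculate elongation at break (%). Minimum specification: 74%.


Extension = 117 - 50 = 67 mm
Elongation = 67 / 50 x 100 = 134.0%
Minimum required: 74%
Meets specification: Yes


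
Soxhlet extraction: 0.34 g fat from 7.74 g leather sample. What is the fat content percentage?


4.4%

Fat content = 0.34 / 7.74 x 100
Fat = 4.4%


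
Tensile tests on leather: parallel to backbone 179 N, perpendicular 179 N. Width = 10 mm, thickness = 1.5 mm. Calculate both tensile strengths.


Area = 10 x 1.5 = 15.0 mm^2
TS (parallel) = 179 / 15.0 = 11.93 N/mm^2
TS (perpendicular) = 179 / 15.0 = 11.93 N/mm^2


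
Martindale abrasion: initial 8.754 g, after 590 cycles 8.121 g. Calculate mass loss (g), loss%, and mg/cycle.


Loss = 8.754 - 8.121 = 0.633 g
Loss% = 0.633 / 8.754 x 100 = 7.23%
Rate = 0.633 / 590 x 1000 = 1.073 mg/cycle


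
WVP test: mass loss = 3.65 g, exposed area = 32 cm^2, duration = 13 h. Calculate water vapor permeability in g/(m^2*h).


WVP = mass_loss / (area x time) x 10000
WVP = 3.65 / (32 x 13) x 10000
WVP = 3.65 / 416 x 10000 = 87.74 g/(m^2*h)


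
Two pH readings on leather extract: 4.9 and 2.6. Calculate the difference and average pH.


Difference = |4.9 - 2.6| = 2.3
Average = (4.9 + 2.6) / 2 = 3.75


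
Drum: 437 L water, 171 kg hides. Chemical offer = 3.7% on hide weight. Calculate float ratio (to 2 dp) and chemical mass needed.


Float ratio = 2.56
Chemical needed = 6.327 kg


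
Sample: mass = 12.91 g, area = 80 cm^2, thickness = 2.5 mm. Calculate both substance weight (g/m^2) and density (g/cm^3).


Substance weight = 1613.8 g/m^2
Density = 0.646 g/cm^3

SW = 12.91 / 80 x 10000 = 1613.8 g/m^2
Volume = 80 x 2.5 / 10 = 20.00 cm^3
Density = 12.91 / 20.00 = 0.646 g/cm^3


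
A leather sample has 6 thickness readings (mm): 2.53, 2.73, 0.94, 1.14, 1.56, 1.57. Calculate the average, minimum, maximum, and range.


Average = 1.75 mm
Min = 0.94 mm
Max = 2.73 mm
Range = 1.79 mm


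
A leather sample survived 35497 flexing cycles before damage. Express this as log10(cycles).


4.55


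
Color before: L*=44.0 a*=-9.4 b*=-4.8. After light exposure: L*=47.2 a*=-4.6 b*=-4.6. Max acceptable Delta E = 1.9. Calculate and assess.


dL = 3.2, da = 4.8, db = 0.2
dE = sqrt((3.2)^2 + (4.8)^2 + (0.2)^2) = 5.77
Max = 1.9
Passes: No


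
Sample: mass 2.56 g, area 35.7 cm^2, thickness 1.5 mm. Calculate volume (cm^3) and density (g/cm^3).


Thickness in cm = 1.5 / 10 = 0.15 cm
Volume = 35.7 x 0.15 = 5.355 cm^3
Density = 2.56 / 5.355 = 0.478 g/cm^3


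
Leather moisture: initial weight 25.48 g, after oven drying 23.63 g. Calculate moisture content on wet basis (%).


7.3%


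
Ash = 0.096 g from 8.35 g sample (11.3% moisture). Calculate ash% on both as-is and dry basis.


As-is ash = 1.15%
Dry-basis ash = 1.30%

As-is ash% = 0.096 / 8.35 x 100 = 1.15%
Dry mass = 8.35 x (100 - 11.3) / 100 = 7.40645 g
Dry-basis ash% = 0.096 / 7.40645 x 100 = 1.30%


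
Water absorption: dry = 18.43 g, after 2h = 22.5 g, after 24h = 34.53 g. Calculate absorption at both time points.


WA (2h) = (22.5 - 18.43) / 18.43 x 100 = 22.1%
WA (24h) = (34.53 - 18.43) / 18.43 x 100 = 87.4%


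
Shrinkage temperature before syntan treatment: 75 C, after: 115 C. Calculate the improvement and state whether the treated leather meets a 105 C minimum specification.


Improvement = 115 - 75 = 40 C
Spec check: 115 C >= 105 C? Yes


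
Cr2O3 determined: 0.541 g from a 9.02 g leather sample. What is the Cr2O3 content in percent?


Cr2O3% = 0.541 / 9.02 x 100
Cr2O3% = 6.00%


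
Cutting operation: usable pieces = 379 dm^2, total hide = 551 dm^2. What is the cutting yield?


68.8%

Yield = usable / total x 100
Yield = 379 / 551 x 100 = 68.8%


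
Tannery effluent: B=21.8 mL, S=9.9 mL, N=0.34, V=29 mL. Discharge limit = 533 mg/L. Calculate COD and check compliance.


COD = 1116.1 mg/L
Compliant: No

COD = (21.8 - 9.9) x 0.34 x 8000 / 29 = 1116.1 mg/L
Limit: 533 mg/L
Compliant: No


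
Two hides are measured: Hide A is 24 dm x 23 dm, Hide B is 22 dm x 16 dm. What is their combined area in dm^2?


904 dm^2


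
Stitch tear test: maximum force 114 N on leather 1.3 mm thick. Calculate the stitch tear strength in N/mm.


Stitch tear strength = force / thickness
STS = 114 / 1.3 = 87.7 N/mm


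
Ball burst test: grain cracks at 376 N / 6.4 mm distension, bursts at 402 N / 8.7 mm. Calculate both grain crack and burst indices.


Crack index = 376 / 6.4 = 58.8 N/mm
Burst index = 402 / 8.7 = 46.2 N/mm


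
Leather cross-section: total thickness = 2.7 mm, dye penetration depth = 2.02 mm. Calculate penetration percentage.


Penetration% = 2.02 / 2.7 x 100
Penetration = 74.8%


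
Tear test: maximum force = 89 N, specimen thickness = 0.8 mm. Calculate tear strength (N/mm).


111.3 N/mm

Tear strength = force / thickness
Tear = 89 / 0.8 = 111.3 N/mm


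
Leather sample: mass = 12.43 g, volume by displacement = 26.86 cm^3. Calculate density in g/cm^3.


0.463 g/cm^3

Density = mass / volume
Density = 12.43 / 26.86 = 0.463 g/cm^3


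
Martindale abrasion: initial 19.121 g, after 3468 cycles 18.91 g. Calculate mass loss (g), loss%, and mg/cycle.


Mass loss = 0.211 g
Loss = 1.10%
Rate = 0.061 mg/cycle


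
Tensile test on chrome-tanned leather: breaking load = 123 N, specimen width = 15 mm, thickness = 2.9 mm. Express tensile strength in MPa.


Cross-section = 15 x 2.9 = 43.5 mm^2
TS = 123 / 43.5 = 2.83 MPa
(1 N/mm^2 = 1 MPa)


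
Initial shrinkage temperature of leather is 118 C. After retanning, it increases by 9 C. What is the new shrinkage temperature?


New Ts = 118 + 9 = 127 C


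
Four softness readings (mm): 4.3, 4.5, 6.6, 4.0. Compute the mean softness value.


Sum = 4.3 + 4.5 + 6.6 + 4.0
Mean = 19.4 / 4 = 4.85 mm


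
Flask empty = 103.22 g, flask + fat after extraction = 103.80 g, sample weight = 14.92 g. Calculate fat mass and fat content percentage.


Fat mass = 0.58 g
Fat content = 3.9%

Fat mass = 103.80 - 103.22 = 0.58 g
Fat% = 0.58 / 14.92 x 100 = 3.9%


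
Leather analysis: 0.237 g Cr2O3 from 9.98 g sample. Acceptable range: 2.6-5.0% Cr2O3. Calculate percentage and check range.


Cr2O3 = 2.37%
Within range: No

Cr2O3% = 0.237 / 9.98 x 100 = 2.37%
Acceptable range: 2.6 to 5.0%
Within range: No


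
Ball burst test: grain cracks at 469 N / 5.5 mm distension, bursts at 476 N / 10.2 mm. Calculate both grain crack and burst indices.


Crack index = 85.3 N/mm
Burst index = 46.7 N/mm

Crack index = 469 / 5.5 = 85.3 N/mm
Burst index = 476 / 10.2 = 46.7 N/mm


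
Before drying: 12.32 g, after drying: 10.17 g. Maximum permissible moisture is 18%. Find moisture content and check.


Moisture content = 17.5%
Acceptable: Yes


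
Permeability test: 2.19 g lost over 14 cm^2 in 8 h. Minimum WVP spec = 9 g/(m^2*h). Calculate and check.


WVP = 2.19 / (14 x 8) x 10000 = 195.54 g/(m^2*h)
Minimum: 9 g/(m^2*h)
Meets spec: Yes


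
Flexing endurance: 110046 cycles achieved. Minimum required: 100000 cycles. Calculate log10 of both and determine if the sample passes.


log10(110046) = 5.04
log10(100000) = 5.00
Passes: Yes


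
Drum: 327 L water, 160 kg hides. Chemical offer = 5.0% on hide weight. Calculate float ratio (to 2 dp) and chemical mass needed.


Float ratio = 2.04
Chemical needed = 8 kg

Float ratio = 327 / 160 = 2.04
Chemical = 160 x 5.0 / 100 = 8 kg


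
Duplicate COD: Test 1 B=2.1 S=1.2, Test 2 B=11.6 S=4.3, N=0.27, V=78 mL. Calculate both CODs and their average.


COD1 = 24.9 mg/L
COD2 = 202.2 mg/L
Average = 113.6 mg/L


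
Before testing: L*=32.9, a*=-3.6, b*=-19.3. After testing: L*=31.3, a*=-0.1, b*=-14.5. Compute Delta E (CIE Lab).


Delta E = 6.15


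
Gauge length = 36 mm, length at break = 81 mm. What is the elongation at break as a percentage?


125.0%

Extension = 81 - 36 = 45 mm
Elongation = 45 / 36 x 100 = 125.0%


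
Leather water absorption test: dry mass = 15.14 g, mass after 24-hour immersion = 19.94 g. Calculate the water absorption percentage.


Water absorbed = 19.94 - 15.14 = 4.80 g
WA% = 4.80 / 15.14 x 100 = 31.7%


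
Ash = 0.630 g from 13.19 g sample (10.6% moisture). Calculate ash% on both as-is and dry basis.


As-is ash% = 0.630 / 13.19 x 100 = 4.78%
Dry mass = 13.19 x (100 - 10.6) / 100 = 11.79186 g
Dry-basis ash% = 0.630 / 11.79186 x 100 = 5.34%


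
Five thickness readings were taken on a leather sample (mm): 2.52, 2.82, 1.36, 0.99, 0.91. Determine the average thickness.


1.72 mm

Sum = 2.52 + 2.82 + 1.36 + 0.99 + 0.91 = 8.60
Average = 8.60 / 5 = 1.72 mm


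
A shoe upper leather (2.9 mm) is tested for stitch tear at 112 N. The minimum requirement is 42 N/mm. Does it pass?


STS = 38.6 N/mm
Passes: No

STS = 112 / 2.9 = 38.6 N/mm
Minimum required: 42 N/mm
Passes: No


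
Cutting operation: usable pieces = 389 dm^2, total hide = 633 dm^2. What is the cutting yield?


61.5%

Yield = usable / total x 100
Yield = 389 / 633 x 100 = 61.5%


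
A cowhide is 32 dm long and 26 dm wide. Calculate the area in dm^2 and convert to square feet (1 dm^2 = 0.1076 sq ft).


Area = 32 x 26 = 832 dm^2
Conversion: 832 x 0.1076 = 89.52 sq ft


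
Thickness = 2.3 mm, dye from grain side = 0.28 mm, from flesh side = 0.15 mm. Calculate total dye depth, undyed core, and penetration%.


Total dyed = 0.28 + 0.15 = 0.43 mm
Undyed core = 2.3 - 0.43 = 1.87 mm
Penetration = 0.43 / 2.3 x 100 = 18.7%


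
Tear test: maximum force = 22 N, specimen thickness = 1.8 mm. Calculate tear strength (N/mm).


Tear strength = force / thickness
Tear = 22 / 1.8 = 12.2 N/mm


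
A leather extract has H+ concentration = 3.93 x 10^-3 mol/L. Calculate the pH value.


pH = 2.41

pH = -log10[H+]
pH = -log10(3.93 x 10^-3) = 2.41


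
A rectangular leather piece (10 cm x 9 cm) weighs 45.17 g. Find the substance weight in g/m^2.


5018.9 g/m^2


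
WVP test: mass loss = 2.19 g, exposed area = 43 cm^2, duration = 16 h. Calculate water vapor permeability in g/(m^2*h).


31.83 g/(m^2*h)

WVP = mass_loss / (area x time) x 10000
WVP = 2.19 / (43 x 16) x 10000
WVP = 2.19 / 688 x 10000 = 31.83 g/(m^2*h)


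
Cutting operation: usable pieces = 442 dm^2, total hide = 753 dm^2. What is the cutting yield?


Yield = usable / total x 100
Yield = 442 / 753 x 100 = 58.7%


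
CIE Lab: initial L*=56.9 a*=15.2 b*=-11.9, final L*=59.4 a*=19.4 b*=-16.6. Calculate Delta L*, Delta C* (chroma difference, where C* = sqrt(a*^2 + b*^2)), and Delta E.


Delta L* = 59.4 - 56.9 = 2.5
C1* = sqrt((15.2)^2 + (-11.9)^2) = 19.304
C2* = sqrt((19.4)^2 + (-16.6)^2) = 25.533
Delta C* = 25.533 - 19.304 = 6.23
Delta E = sqrt((2.5)^2 + (4.2)^2 + (-4.7)^2) = 6.78


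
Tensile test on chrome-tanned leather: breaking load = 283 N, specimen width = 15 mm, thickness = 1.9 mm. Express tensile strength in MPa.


9.93 MPa

Cross-section = 15 x 1.9 = 28.5 mm^2
TS = 283 / 28.5 = 9.93 MPa
(1 N/mm^2 = 1 MPa)


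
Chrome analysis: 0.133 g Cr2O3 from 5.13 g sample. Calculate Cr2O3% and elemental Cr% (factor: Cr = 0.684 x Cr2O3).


Cr2O3 = 2.59%
Cr = 1.77%

Cr2O3% = 0.133 / 5.13 x 100 = 2.59%
Cr% = 2.59 x 0.684 = 1.77%


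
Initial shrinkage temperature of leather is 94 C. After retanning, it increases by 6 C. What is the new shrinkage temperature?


New Ts = 94 + 6 = 100 C


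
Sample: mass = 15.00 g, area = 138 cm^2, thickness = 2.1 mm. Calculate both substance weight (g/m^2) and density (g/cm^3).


SW = 15.00 / 138 x 10000 = 1087.0 g/m^2
Volume = 138 x 2.1 / 10 = 28.98 cm^3
Density = 15.00 / 28.98 = 0.518 g/cm^3


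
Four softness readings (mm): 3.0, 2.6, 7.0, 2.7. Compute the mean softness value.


Sum = 3.0 + 2.6 + 7.0 + 2.7
Mean = 15.3 / 4 = 3.83 mm


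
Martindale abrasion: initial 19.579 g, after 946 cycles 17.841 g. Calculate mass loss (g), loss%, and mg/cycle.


Loss = 19.579 - 17.841 = 1.738 g
Loss% = 1.738 / 19.579 x 100 = 8.88%
Rate = 1.738 / 946 x 1000 = 1.837 mg/cycle


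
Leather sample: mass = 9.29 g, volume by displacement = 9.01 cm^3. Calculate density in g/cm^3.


1.031 g/cm^3

Density = mass / volume
Density = 9.29 / 9.01 = 1.031 g/cm^3


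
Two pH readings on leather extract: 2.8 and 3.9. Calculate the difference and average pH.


Difference = |2.8 - 3.9| = 1.1
Average = (2.8 + 3.9) / 2 = 3.35


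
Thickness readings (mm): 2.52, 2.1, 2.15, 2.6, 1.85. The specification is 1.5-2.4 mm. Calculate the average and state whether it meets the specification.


Average = 2.24 mm
Within specification: Yes


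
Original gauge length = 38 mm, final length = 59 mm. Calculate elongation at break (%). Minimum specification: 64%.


Elongation = 55.3%
Meets spec: No

Extension = 59 - 38 = 21 mm
Elongation = 21 / 38 x 100 = 55.3%
Minimum required: 64%
Meets specification: No


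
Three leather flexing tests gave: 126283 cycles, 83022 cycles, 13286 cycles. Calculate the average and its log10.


Average = (126283 + 83022 + 13286) / 3 = 74197 cycles
log10(74197) = 4.87


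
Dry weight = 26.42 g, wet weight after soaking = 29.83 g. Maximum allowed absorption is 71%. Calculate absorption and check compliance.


Absorption = 12.9%
Compliant: Yes

WA = (29.83 - 26.42) / 26.42 x 100 = 12.9%
Maximum allowed: 71%
Compliant: Yes


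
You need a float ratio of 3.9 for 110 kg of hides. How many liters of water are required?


429.0 L


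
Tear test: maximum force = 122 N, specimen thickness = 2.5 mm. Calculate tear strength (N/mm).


48.8 N/mm

Tear strength = force / thickness
Tear = 122 / 2.5 = 48.8 N/mm


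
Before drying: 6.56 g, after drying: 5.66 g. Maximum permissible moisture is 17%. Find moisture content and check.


Moisture content = 13.7%
Acceptable: Yes


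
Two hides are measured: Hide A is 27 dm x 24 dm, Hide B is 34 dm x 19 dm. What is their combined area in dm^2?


1294 dm^2

Hide A area = 27 x 24 = 648 dm^2
Hide B area = 34 x 19 = 646 dm^2
Total = 648 + 646 = 1294 dm^2


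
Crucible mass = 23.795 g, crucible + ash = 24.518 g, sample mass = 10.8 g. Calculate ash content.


Ash mass = 0.723 g
Ash content = 6.69%

Ash mass = 24.518 - 23.795 = 0.723 g
Ash% = 0.723 / 10.8 x 100 = 6.69%
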